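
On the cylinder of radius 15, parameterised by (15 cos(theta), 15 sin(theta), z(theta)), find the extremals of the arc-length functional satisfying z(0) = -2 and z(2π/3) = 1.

Parameterise the cylinder of radius R = 15 as
    r(θ) = (15 cos θ, 15 sin θ, z(θ)).
The arc-length element is
    ds = sqrt(225 + (dz/dθ)^2) dθ,
so the Lagrangian is L = sqrt(225 + z'^2).
L depends on z' only, not on z or θ, so ∂L/∂z = 0 and
    ∂L/∂z' = z' / sqrt(225 + z'^2).
The Euler-Lagrange equation gives
    d/dθ( z' / sqrt(225 + z'^2) ) = 0,
so z' is constant. Integrating once:
    z(θ) = a θ + b,
a helix on the cylinder (a straight line when the cylinder is unrolled). The constants a, b are determined by the endpoint conditions.
With endpoint conditions z(0) = -2 and z(2π/3) = 1: from z(0) = b we get b = -2, and a·2π/3 + -2 = 1 gives a = 9/(2π), so
    z(θ) = (9/(2π)) θ − 2.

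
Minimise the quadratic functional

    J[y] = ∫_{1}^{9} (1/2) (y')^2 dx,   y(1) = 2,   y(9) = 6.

The Lagrangian is L = (1/2) (y')^2.
Compute ∂L/∂y = 0, ∂L/∂y' = y'.
The Euler-Lagrange equation d/dx(∂L/∂y') − ∂L/∂y = 0 reduces to
    y'' = 0.
Its general solution is
    y(x) = A x + B,
with A, B fixed by the endpoint conditions.
Applying the endpoint conditions y(1) = 2 and y(9) = 6: solve A·1 + B = 2 and A·9 + B = 6. Subtracting gives A(9 − 1) = 6 − 2, so A = 1/2, and B = 2 − A·1 = 3/2. Therefore
    y(x) = (1/2) x + 3/2.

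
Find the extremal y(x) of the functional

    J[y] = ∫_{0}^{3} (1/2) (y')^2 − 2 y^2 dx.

The Lagrangian is L = (1/2) (y')^2 − 2 y^2.
Compute ∂L/∂y = -4y, ∂L/∂y' = y'.
The Euler-Lagrange equation d/dx(∂L/∂y') − ∂L/∂y = 0 reduces to
    y'' + 4 y = 0.
Its general solution is
    y(x) = A sin(2x) + B cos(2x),
with A, B fixed by the endpoint conditions.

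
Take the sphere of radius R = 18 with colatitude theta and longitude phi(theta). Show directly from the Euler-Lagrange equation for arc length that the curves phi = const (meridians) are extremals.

On the sphere of radius R = 18 with spherical coordinates (θ, φ), the induced metric is
    ds^2 = 324(dθ^2 + sin^2(θ) dφ^2).
Using θ as the parameter, the arc-length functional becomes
    J[φ] = ∫ 18 sqrt(1 + sin^2(θ) (dφ/dθ)^2) dθ.
So L = 18 sqrt(1 + sin^2(θ) φ'^2). Compute
    ∂L/∂φ = 0  (L has no explicit φ dependence),
    ∂L/∂φ' = 18 sin^2(θ) φ' / sqrt(1 + sin^2(θ) φ'^2).
For the candidate φ(θ) = c (constant), φ' = 0, so ∂L/∂φ' evaluated along the candidate vanishes, and ∂L/∂φ is identically zero. Hence
    d/dθ(∂L/∂φ') − ∂L/∂φ = 0
is satisfied. Therefore meridians φ = const are extremals of arc length — they are geodesics on the sphere.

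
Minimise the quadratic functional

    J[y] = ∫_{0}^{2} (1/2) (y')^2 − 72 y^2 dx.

The Lagrangian is L = (1/2) (y')^2 − 72 y^2.
Compute ∂L/∂y = -144y, ∂L/∂y' = y'.
The Euler-Lagrange equation d/dx(∂L/∂y') − ∂L/∂y = 0 reduces to
    y'' + 144 y = 0.
Its general solution is
    y(x) = A sin(12x) + B cos(12x),
with A, B fixed by the endpoint conditions.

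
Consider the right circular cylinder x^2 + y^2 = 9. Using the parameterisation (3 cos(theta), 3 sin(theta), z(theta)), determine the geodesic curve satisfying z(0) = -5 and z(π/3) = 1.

Parameterise the cylinder of radius R = 3 as
    r(θ) = (3 cos θ, 3 sin θ, z(θ)).
The arc-length element is
    ds = sqrt(9 + (dz/dθ)^2) dθ,
so the Lagrangian is L = sqrt(9 + z'^2).
L depends on z' only, not on z or θ, so ∂L/∂z = 0 and
    ∂L/∂z' = z' / sqrt(9 + z'^2).
The Euler-Lagrange equation gives
    d/dθ( z' / sqrt(9 + z'^2) ) = 0,
so z' is constant. Integrating once:
    z(θ) = a θ + b,
a helix on the cylinder (a straight line when the cylinder is unrolled). The constants a, b are determined by the endpoint conditions.
With endpoint conditions z(0) = -5 and z(π/3) = 1: from z(0) = b we get b = -5, and a·π/3 + -5 = 1 gives a = 18/π, so
    z(θ) = (18/π) θ − 5.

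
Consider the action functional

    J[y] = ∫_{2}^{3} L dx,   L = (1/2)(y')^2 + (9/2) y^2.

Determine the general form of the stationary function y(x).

The Lagrangian is L = (1/2)(y')^2 + (9/2) y^2.
∂L/∂y = 9y.
∂L/∂y' = y'.
The Euler-Lagrange equation d/dx(∂L/∂y') − ∂L/∂y = 0 becomes:
    y'' - 9 y = 0
General solution: y(x) = A e^(3x) + B e^(-3x), where A and B are arbitrary constants fixed by the endpoint conditions.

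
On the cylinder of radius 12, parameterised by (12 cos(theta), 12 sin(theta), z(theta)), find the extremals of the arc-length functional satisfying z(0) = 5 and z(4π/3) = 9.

Parameterise the cylinder of radius R = 12 as
    r(θ) = (12 cos θ, 12 sin θ, z(θ)).
The arc-length element is
    ds = sqrt(144 + (dz/dθ)^2) dθ,
so the Lagrangian is L = sqrt(144 + z'^2).
L depends on z' only, not on z or θ, so ∂L/∂z = 0 and
    ∂L/∂z' = z' / sqrt(144 + z'^2).
The Euler-Lagrange equation gives
    d/dθ( z' / sqrt(144 + z'^2) ) = 0,
so z' is constant. Integrating once:
    z(θ) = a θ + b,
a helix on the cylinder (a straight line when the cylinder is unrolled). The constants a, b are determined by the endpoint conditions.
With endpoint conditions z(0) = 5 and z(4π/3) = 9: from z(0) = b we get b = 5, and a·4π/3 + 5 = 9 gives a = 3/π, so
    z(θ) = (3/π) θ + 5.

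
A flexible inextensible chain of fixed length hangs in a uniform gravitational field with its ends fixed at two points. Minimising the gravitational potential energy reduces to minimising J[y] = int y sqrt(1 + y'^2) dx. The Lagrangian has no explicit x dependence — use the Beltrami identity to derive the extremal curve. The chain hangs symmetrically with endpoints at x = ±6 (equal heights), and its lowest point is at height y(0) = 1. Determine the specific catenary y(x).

The Lagrangian L(y, y') = y sqrt(1 + y'^2) has no explicit x dependence, so the Beltrami identity applies:
    L − y' ∂L/∂y' = C.
Compute ∂L/∂y' = y · y' / sqrt(1 + y'^2). Then
    L − y' ∂L/∂y'
    = y sqrt(1 + y'^2) − y · y'^2 / sqrt(1 + y'^2)
    = y (1 + y'^2 − y'^2) / sqrt(1 + y'^2)
    = y / sqrt(1 + y'^2) = C.
Squaring gives y^2 = C^2 (1 + y'^2), i.e.
    y'^2 = y^2 / C^2 − 1.
Separating variables,
    dy / sqrt(y^2 − C^2) = dx / C,
and integrating gives arccosh(y / C) = (x − a)/C, so
    y(x) = C cosh((x − a)/C),
the catenary. The constants C and a are fixed by the two endpoint conditions (and, for the hanging-chain problem, the length constraint selects C).
Now fit the given data. The endpoints x = ±6 are symmetric at equal height, so the catenary is even about its minimum: a = 0 and y(x) = C cosh(x/C). The lowest point is y(0) = C cosh(0) = C, and we are told y(0) = 1, so C = 1. Therefore
    y(x) = cosh(x),
and at the endpoints
    y(±6) = cosh(6).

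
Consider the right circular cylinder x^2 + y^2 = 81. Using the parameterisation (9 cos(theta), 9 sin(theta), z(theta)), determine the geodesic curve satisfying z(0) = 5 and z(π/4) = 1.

Parameterise the cylinder of radius R = 9 as
    r(θ) = (9 cos θ, 9 sin θ, z(θ)).
The arc-length element is
    ds = sqrt(81 + (dz/dθ)^2) dθ,
so the Lagrangian is L = sqrt(81 + z'^2).
L depends on z' only, not on z or θ, so ∂L/∂z = 0 and
    ∂L/∂z' = z' / sqrt(81 + z'^2).
The Euler-Lagrange equation gives
    d/dθ( z' / sqrt(81 + z'^2) ) = 0,
so z' is constant. Integrating once:
    z(θ) = a θ + b,
a helix on the cylinder (a straight line when the cylinder is unrolled). The constants a, b are determined by the endpoint conditions.
With endpoint conditions z(0) = 5 and z(π/4) = 1: from z(0) = b we get b = 5, and a·π/4 + 5 = 1 gives a = -16/π, so
    z(θ) = (-16/π) θ + 5.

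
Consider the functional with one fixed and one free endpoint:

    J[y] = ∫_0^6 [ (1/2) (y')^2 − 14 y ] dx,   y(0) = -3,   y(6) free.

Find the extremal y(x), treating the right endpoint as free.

The Lagrangian L = (1/2) (y')^2 − 14 y gives
    ∂L/∂y = −14,   ∂L/∂y' = y'.
Euler-Lagrange: d/dx(y') − (−14) = 0, i.e. y'' + 14 = 0, so
    y(x) = −(14/2) x^2 + C1 x + C2.
Fixed left endpoint y(0) = -3 ⇒ C2 = -3.
The right endpoint x = 6 is free, so the natural (transversality) condition is ∂L/∂y' |_{x=6} = 0, i.e. y'(6) = 0.
Compute y'(x) = −14 x + C1, so y'(6) = −84 + C1 = 0 ⇒ C1 = 84.
Therefore the extremal is
    y(x) = −7 x^2 + 84 x − 3.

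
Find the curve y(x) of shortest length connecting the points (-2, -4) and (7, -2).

Arc-length functional: J[y] = ∫ sqrt(1 + (y')^2) dx.
Lagrangian L = sqrt(1 + (y')^2) has no explicit y dependence, so ∂L/∂y = 0 and the Euler-Lagrange equation gives
    d/dx( y' / sqrt(1 + (y')^2) ) = 0  ⇒  y' / sqrt(1 + (y')^2) = const.
Hence y' is constant, so y(x) is affine.
Fitting the endpoints (-2, -4) and (7, -2):
    slope m = ((-2) − (-4)) / (7 − (-2)) = 2/9,
    intercept c = (-4) − m·(-2) = -32/9.
Extremal: y(x) = (2/9) x - 32/9.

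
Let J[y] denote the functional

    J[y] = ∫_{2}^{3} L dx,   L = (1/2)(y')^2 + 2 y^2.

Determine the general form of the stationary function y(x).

The Lagrangian is L = (1/2)(y')^2 + 2 y^2.
∂L/∂y = 4y.
∂L/∂y' = y'.
The Euler-Lagrange equation d/dx(∂L/∂y') − ∂L/∂y = 0 becomes:
    y'' - 4 y = 0
General solution: y(x) = A e^(2x) + B e^(-2x), where A and B are arbitrary constants fixed by the endpoint conditions.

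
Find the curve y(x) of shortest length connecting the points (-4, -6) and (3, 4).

Arc-length functional: J[y] = ∫ sqrt(1 + (y')^2) dx.
Lagrangian L = sqrt(1 + (y')^2) has no explicit y dependence, so ∂L/∂y = 0 and the Euler-Lagrange equation gives
    d/dx( y' / sqrt(1 + (y')^2) ) = 0  ⇒  y' / sqrt(1 + (y')^2) = const.
Hence y' is constant, so y(x) is affine.
Fitting the endpoints (-4, -6) and (3, 4):
    slope m = (4 − (-6)) / (3 − (-4)) = 10/7,
    intercept c = (-6) − m·(-4) = -2/7.
Extremal: y(x) = (10/7) x - 2/7.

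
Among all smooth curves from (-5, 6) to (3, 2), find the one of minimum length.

Arc-length functional: J[y] = ∫ sqrt(1 + (y')^2) dx.
Lagrangian L = sqrt(1 + (y')^2) has no explicit y dependence, so ∂L/∂y = 0 and the Euler-Lagrange equation gives
    d/dx( y' / sqrt(1 + (y')^2) ) = 0  ⇒  y' / sqrt(1 + (y')^2) = const.
Hence y' is constant, so y(x) is affine.
Fitting the endpoints (-5, 6) and (3, 2):
    slope m = (2 − 6) / (3 − (-5)) = -1/2,
    intercept c = 6 − m·(-5) = 7/2.
Extremal: y(x) = (-1/2) x + 7/2.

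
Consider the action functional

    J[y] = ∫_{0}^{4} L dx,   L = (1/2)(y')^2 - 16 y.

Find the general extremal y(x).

The Lagrangian is L = (1/2)(y')^2 - 16 y.
∂L/∂y = -16.
∂L/∂y' = y'.
The Euler-Lagrange equation d/dx(∂L/∂y') − ∂L/∂y = 0 becomes:
    y'' + 16 = 0
General solution: y(x) = -8 x^2 + A x + B, where A and B are arbitrary constants fixed by the endpoint conditions.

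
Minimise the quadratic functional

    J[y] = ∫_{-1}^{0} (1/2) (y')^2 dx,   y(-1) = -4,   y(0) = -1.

The Lagrangian is L = (1/2) (y')^2.
Compute ∂L/∂y = 0, ∂L/∂y' = y'.
The Euler-Lagrange equation d/dx(∂L/∂y') − ∂L/∂y = 0 reduces to
    y'' = 0.
Its general solution is
    y(x) = A x + B,
with A, B fixed by the endpoint conditions.
Applying the endpoint conditions y(-1) = -4 and y(0) = -1: solve A·-1 + B = -4 and A·0 + B = -1. Subtracting gives A(0 − -1) = -1 − -4, so A = 3, and B = -4 − A·-1 = -1. Therefore
    y(x) = 3 x - 1.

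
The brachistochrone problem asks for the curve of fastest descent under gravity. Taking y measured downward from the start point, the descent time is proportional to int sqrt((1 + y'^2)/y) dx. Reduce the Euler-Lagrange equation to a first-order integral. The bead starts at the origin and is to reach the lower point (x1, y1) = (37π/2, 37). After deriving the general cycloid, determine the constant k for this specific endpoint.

The Lagrangian L = sqrt((1 + y'^2) / y) has no explicit x dependence, so the Beltrami identity applies:
    L − y' ∂L/∂y' = C.
Compute ∂L/∂y' = y' / sqrt(y (1 + y'^2)).
Substitute:
    sqrt((1 + y'^2)/y) − y'·y' / sqrt(y (1 + y'^2))
    = (1 + y'^2) / sqrt(y (1 + y'^2)) − y'^2 / sqrt(y (1 + y'^2))
    = 1 / sqrt(y (1 + y'^2)) = C.
Squaring and rearranging gives the first integral
    y (1 + y'^2) = 1/C^2 =: k   (constant).
Solving this first-order ODE by the substitution
    y = (k/2)(1 − cos θ)
yields the cycloid parameterisation
    x(θ) = (k/2)(θ − sin θ),   y(θ) = (k/2)(1 − cos θ).
The constant k is fixed by the endpoint condition.
Now fit the given lower endpoint (x1, y1) = (37π/2, 37). At the bottom of the first arch (θ = π), the parametric equations give
    y(π) = (k/2)(1 − cos π) = k,
    x(π) = (k/2)(π − sin π) = kπ/2.
Matching y(π) = 37 gives k = 37, consistent with x(π) = 37π/2. Therefore the specific cycloid is
    x(θ) = (37/2)(θ − sin θ),   y(θ) = (37/2)(1 − cos θ).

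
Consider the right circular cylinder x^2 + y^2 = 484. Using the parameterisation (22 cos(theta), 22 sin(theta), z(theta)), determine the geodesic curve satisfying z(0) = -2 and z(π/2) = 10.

Parameterise the cylinder of radius R = 22 as
    r(θ) = (22 cos θ, 22 sin θ, z(θ)).
The arc-length element is
    ds = sqrt(484 + (dz/dθ)^2) dθ,
so the Lagrangian is L = sqrt(484 + z'^2).
L depends on z' only, not on z or θ, so ∂L/∂z = 0 and
    ∂L/∂z' = z' / sqrt(484 + z'^2).
The Euler-Lagrange equation gives
    d/dθ( z' / sqrt(484 + z'^2) ) = 0,
so z' is constant. Integrating once:
    z(θ) = a θ + b,
a helix on the cylinder (a straight line when the cylinder is unrolled). The constants a, b are determined by the endpoint conditions.
With endpoint conditions z(0) = -2 and z(π/2) = 10: from z(0) = b we get b = -2, and a·π/2 + -2 = 10 gives a = 24/π, so
    z(θ) = (24/π) θ − 2.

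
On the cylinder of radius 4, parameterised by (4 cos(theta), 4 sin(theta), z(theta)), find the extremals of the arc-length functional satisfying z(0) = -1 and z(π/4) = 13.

Parameterise the cylinder of radius R = 4 as
    r(θ) = (4 cos θ, 4 sin θ, z(θ)).
The arc-length element is
    ds = sqrt(16 + (dz/dθ)^2) dθ,
so the Lagrangian is L = sqrt(16 + z'^2).
L depends on z' only, not on z or θ, so ∂L/∂z = 0 and
    ∂L/∂z' = z' / sqrt(16 + z'^2).
The Euler-Lagrange equation gives
    d/dθ( z' / sqrt(16 + z'^2) ) = 0,
so z' is constant. Integrating once:
    z(θ) = a θ + b,
a helix on the cylinder (a straight line when the cylinder is unrolled). The constants a, b are determined by the endpoint conditions.
With endpoint conditions z(0) = -1 and z(π/4) = 13: from z(0) = b we get b = -1, and a·π/4 + -1 = 13 gives a = 56/π, so
    z(θ) = (56/π) θ − 1.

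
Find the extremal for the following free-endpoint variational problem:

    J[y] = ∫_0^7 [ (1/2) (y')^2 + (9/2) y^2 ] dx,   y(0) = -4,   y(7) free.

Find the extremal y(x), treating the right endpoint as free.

The Lagrangian L = (1/2) (y')^2 + (9/2) y^2 gives
    ∂L/∂y = 9 y,   ∂L/∂y' = y'.
Euler-Lagrange: y'' − 9 y = 0.
With k = 3, the general solution is
    y(x) = A cosh(3 x) + B sinh(3 x).
Fixed left endpoint y(0) = -4 ⇒ A = -4.
The right endpoint x = 7 is free, so the natural (transversality) condition is ∂L/∂y' |_{x=7} = 0, i.e. y'(7) = 0.
Compute y'(x) = A k sinh(k x) + B k cosh(k x), so
    y'(7) = A k sinh(k·7) + B k cosh(k·7) = 0
    ⇒ B = −A tanh(k·7) = 4 tanh(3·7).
Therefore the extremal is
    y(x) = −4 cosh(3 x) + 4 tanh(3·7) sinh(3 x).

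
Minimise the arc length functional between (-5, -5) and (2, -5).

Arc-length functional: J[y] = ∫ sqrt(1 + (y')^2) dx.
Lagrangian L = sqrt(1 + (y')^2) has no explicit y dependence, so ∂L/∂y = 0 and the Euler-Lagrange equation gives
    d/dx( y' / sqrt(1 + (y')^2) ) = 0  ⇒  y' / sqrt(1 + (y')^2) = const.
Hence y' is constant, so y(x) is affine.
Fitting the endpoints (-5, -5) and (2, -5):
    slope m = ((-5) − (-5)) / (2 − (-5)) = 0,
    intercept c = (-5) − m·(-5) = -5.
Extremal: y(x) = -5.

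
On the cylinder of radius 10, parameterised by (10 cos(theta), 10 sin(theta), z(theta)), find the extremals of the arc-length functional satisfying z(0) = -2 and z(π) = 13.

Parameterise the cylinder of radius R = 10 as
    r(θ) = (10 cos θ, 10 sin θ, z(θ)).
The arc-length element is
    ds = sqrt(100 + (dz/dθ)^2) dθ,
so the Lagrangian is L = sqrt(100 + z'^2).
L depends on z' only, not on z or θ, so ∂L/∂z = 0 and
    ∂L/∂z' = z' / sqrt(100 + z'^2).
The Euler-Lagrange equation gives
    d/dθ( z' / sqrt(100 + z'^2) ) = 0,
so z' is constant. Integrating once:
    z(θ) = a θ + b,
a helix on the cylinder (a straight line when the cylinder is unrolled). The constants a, b are determined by the endpoint conditions.
With endpoint conditions z(0) = -2 and z(π) = 13: from z(0) = b we get b = -2, and a·π + -2 = 13 gives a = 15/π, so
    z(θ) = (15/π) θ − 2.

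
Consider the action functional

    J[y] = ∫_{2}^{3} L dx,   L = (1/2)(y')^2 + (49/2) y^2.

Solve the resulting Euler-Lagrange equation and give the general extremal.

The Lagrangian is L = (1/2)(y')^2 + (49/2) y^2.
∂L/∂y = 49y.
∂L/∂y' = y'.
The Euler-Lagrange equation d/dx(∂L/∂y') − ∂L/∂y = 0 becomes:
    y'' - 49 y = 0
General solution: y(x) = A e^(7x) + B e^(-7x), where A and B are arbitrary constants fixed by the endpoint conditions.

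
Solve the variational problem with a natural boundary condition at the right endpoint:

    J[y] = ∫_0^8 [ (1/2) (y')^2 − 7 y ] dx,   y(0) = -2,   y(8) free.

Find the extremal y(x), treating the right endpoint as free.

The Lagrangian L = (1/2) (y')^2 − 7 y gives
    ∂L/∂y = −7,   ∂L/∂y' = y'.
Euler-Lagrange: d/dx(y') − (−7) = 0, i.e. y'' + 7 = 0, so
    y(x) = −(7/2) x^2 + C1 x + C2.
Fixed left endpoint y(0) = -2 ⇒ C2 = -2.
The right endpoint x = 8 is free, so the natural (transversality) condition is ∂L/∂y' |_{x=8} = 0, i.e. y'(8) = 0.
Compute y'(x) = −7 x + C1, so y'(8) = −56 + C1 = 0 ⇒ C1 = 56.
Therefore the extremal is
    y(x) = −(7/2) x^2 + 56 x − 2.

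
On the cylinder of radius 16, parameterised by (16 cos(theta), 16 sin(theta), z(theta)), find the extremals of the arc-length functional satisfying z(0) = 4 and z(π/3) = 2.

Parameterise the cylinder of radius R = 16 as
    r(θ) = (16 cos θ, 16 sin θ, z(θ)).
The arc-length element is
    ds = sqrt(256 + (dz/dθ)^2) dθ,
so the Lagrangian is L = sqrt(256 + z'^2).
L depends on z' only, not on z or θ, so ∂L/∂z = 0 and
    ∂L/∂z' = z' / sqrt(256 + z'^2).
The Euler-Lagrange equation gives
    d/dθ( z' / sqrt(256 + z'^2) ) = 0,
so z' is constant. Integrating once:
    z(θ) = a θ + b,
a helix on the cylinder (a straight line when the cylinder is unrolled). The constants a, b are determined by the endpoint conditions.
With endpoint conditions z(0) = 4 and z(π/3) = 2: from z(0) = b we get b = 4, and a·π/3 + 4 = 2 gives a = -6/π, so
    z(θ) = (-6/π) θ + 4.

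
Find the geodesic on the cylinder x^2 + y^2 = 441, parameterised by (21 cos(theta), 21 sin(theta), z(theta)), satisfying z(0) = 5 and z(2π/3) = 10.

Parameterise the cylinder of radius R = 21 as
    r(θ) = (21 cos θ, 21 sin θ, z(θ)).
The arc-length element is
    ds = sqrt(441 + (dz/dθ)^2) dθ,
so the Lagrangian is L = sqrt(441 + z'^2).
L depends on z' only, not on z or θ, so ∂L/∂z = 0 and
    ∂L/∂z' = z' / sqrt(441 + z'^2).
The Euler-Lagrange equation gives
    d/dθ( z' / sqrt(441 + z'^2) ) = 0,
so z' is constant. Integrating once:
    z(θ) = a θ + b,
a helix on the cylinder (a straight line when the cylinder is unrolled). The constants a, b are determined by the endpoint conditions.
With endpoint conditions z(0) = 5 and z(2π/3) = 10: from z(0) = b we get b = 5, and a·2π/3 + 5 = 10 gives a = 15/(2π), so
    z(θ) = (15/(2π)) θ + 5.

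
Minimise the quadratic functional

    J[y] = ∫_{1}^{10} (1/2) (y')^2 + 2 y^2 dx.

The Lagrangian is L = (1/2) (y')^2 + 2 y^2.
Compute ∂L/∂y = 4y, ∂L/∂y' = y'.
The Euler-Lagrange equation d/dx(∂L/∂y') − ∂L/∂y = 0 reduces to
    y'' − 4 y = 0.
Its general solution is
    y(x) = A e^(2x) + B e^(−2x),
with A, B fixed by the endpoint conditions.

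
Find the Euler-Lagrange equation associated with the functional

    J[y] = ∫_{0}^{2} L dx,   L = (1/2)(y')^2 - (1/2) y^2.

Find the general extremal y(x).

The Lagrangian is L = (1/2)(y')^2 - (1/2) y^2.
∂L/∂y = -y.
∂L/∂y' = y'.
The Euler-Lagrange equation d/dx(∂L/∂y') − ∂L/∂y = 0 becomes:
    y'' + y = 0
General solution: y(x) = A sin(x) + B cos(x), where A and B are arbitrary constants fixed by the endpoint conditions.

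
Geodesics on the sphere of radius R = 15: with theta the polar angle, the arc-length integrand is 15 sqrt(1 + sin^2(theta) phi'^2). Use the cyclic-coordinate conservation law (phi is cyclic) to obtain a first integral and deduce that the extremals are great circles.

On the sphere of radius R = 15 with spherical coordinates (θ, φ), the induced metric is
    ds^2 = 225(dθ^2 + sin^2(θ) dφ^2).
Parameterise by θ; the arc-length functional is
    J[φ] = ∫ 15 sqrt(1 + sin^2(θ) (dφ/dθ)^2) dθ,
so L = 15 sqrt(1 + sin^2(θ) φ'^2). Compute
    ∂L/∂φ = 0  (L has no explicit φ dependence),
    ∂L/∂φ' = 15 sin^2(θ) φ' / sqrt(1 + sin^2(θ) φ'^2).
Since ∂L/∂φ = 0, the Euler-Lagrange equation
    d/dθ(∂L/∂φ') − ∂L/∂φ = 0
reduces to d/dθ(∂L/∂φ') = 0, i.e. the momentum conjugate to φ is conserved:
    15 sin^2(θ) φ' / sqrt(1 + sin^2(θ) φ'^2) = C.
The overall factor of 15 is constant, so dividing through gives Clairaut's relation sin^2(θ) φ' / sqrt(1 + sin^2(θ) φ'^2) = C' (with C' = C/15). Solving for φ' and integrating gives the great-circle family
    cot(θ) = A cos(φ − φ_0),
i.e. the intersection of the sphere with a plane through the origin. The two constants A and φ_0 (equivalently C and one phase) are fixed by the two endpoint conditions.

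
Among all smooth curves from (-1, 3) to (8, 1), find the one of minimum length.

Arc-length functional: J[y] = ∫ sqrt(1 + (y')^2) dx.
Lagrangian L = sqrt(1 + (y')^2) has no explicit y dependence, so ∂L/∂y = 0 and the Euler-Lagrange equation gives
    d/dx( y' / sqrt(1 + (y')^2) ) = 0  ⇒  y' / sqrt(1 + (y')^2) = const.
Hence y' is constant, so y(x) is affine.
Fitting the endpoints (-1, 3) and (8, 1):
    slope m = (1 − 3) / (8 − (-1)) = -2/9,
    intercept c = 3 − m·(-1) = 25/9.
Extremal: y(x) = (-2/9) x + 25/9.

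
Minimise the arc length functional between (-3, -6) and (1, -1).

Arc-length functional: J[y] = ∫ sqrt(1 + (y')^2) dx.
Lagrangian L = sqrt(1 + (y')^2) has no explicit y dependence, so ∂L/∂y = 0 and the Euler-Lagrange equation gives
    d/dx( y' / sqrt(1 + (y')^2) ) = 0  ⇒  y' / sqrt(1 + (y')^2) = const.
Hence y' is constant, so y(x) is affine.
Fitting the endpoints (-3, -6) and (1, -1):
    slope m = ((-1) − (-6)) / (1 − (-3)) = 5/4,
    intercept c = (-6) − m·(-3) = -9/4.
Extremal: y(x) = (5/4) x - 9/4.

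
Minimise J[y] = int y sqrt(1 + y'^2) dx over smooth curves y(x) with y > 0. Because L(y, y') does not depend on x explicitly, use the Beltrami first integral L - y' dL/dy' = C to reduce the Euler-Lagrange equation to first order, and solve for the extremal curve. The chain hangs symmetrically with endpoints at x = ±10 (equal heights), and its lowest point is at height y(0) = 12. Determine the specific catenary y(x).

The Lagrangian L(y, y') = y sqrt(1 + y'^2) has no explicit x dependence, so the Beltrami identity applies:
    L − y' ∂L/∂y' = C.
Compute ∂L/∂y' = y · y' / sqrt(1 + y'^2). Then
    L − y' ∂L/∂y'
    = y sqrt(1 + y'^2) − y · y'^2 / sqrt(1 + y'^2)
    = y (1 + y'^2 − y'^2) / sqrt(1 + y'^2)
    = y / sqrt(1 + y'^2) = C.
Squaring gives y^2 = C^2 (1 + y'^2), i.e.
    y'^2 = y^2 / C^2 − 1.
Separating variables,
    dy / sqrt(y^2 − C^2) = dx / C,
and integrating gives arccosh(y / C) = (x − a)/C, so
    y(x) = C cosh((x − a)/C),
the catenary. The constants C and a are fixed by the two endpoint conditions (and, for the hanging-chain problem, the length constraint selects C).
Now fit the given data. The endpoints x = ±10 are symmetric at equal height, so the catenary is even about its minimum: a = 0 and y(x) = C cosh(x/C). The lowest point is y(0) = C cosh(0) = C, and we are told y(0) = 12, so C = 12. Therefore
    y(x) = 12 cosh(x/12),
and at the endpoints
    y(±10) = 12 cosh(10/12).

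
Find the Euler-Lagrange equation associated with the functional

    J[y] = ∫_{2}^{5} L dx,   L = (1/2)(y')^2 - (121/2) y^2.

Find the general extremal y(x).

The Lagrangian is L = (1/2)(y')^2 - (121/2) y^2.
∂L/∂y = -121y.
∂L/∂y' = y'.
The Euler-Lagrange equation d/dx(∂L/∂y') − ∂L/∂y = 0 becomes:
    y'' + 121 y = 0
General solution: y(x) = A sin(11x) + B cos(11x), where A and B are arbitrary constants fixed by the endpoint conditions.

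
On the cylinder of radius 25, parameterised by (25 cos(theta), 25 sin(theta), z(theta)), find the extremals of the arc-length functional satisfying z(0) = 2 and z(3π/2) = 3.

Parameterise the cylinder of radius R = 25 as
    r(θ) = (25 cos θ, 25 sin θ, z(θ)).
The arc-length element is
    ds = sqrt(625 + (dz/dθ)^2) dθ,
so the Lagrangian is L = sqrt(625 + z'^2).
L depends on z' only, not on z or θ, so ∂L/∂z = 0 and
    ∂L/∂z' = z' / sqrt(625 + z'^2).
The Euler-Lagrange equation gives
    d/dθ( z' / sqrt(625 + z'^2) ) = 0,
so z' is constant. Integrating once:
    z(θ) = a θ + b,
a helix on the cylinder (a straight line when the cylinder is unrolled). The constants a, b are determined by the endpoint conditions.
With endpoint conditions z(0) = 2 and z(3π/2) = 3: from z(0) = b we get b = 2, and a·3π/2 + 2 = 3 gives a = 2/(3π), so
    z(θ) = (2/(3π)) θ + 2.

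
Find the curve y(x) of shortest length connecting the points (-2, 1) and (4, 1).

Arc-length functional: J[y] = ∫ sqrt(1 + (y')^2) dx.
Lagrangian L = sqrt(1 + (y')^2) has no explicit y dependence, so ∂L/∂y = 0 and the Euler-Lagrange equation gives
    d/dx( y' / sqrt(1 + (y')^2) ) = 0  ⇒  y' / sqrt(1 + (y')^2) = const.
Hence y' is constant, so y(x) is affine.
Fitting the endpoints (-2, 1) and (4, 1):
    slope m = (1 − 1) / (4 − (-2)) = 0,
    intercept c = 1 − m·(-2) = 1.
Extremal: y(x) = 1.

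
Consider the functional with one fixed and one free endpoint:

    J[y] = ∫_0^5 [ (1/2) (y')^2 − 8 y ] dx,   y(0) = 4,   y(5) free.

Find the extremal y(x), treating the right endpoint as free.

The Lagrangian L = (1/2) (y')^2 − 8 y gives
    ∂L/∂y = −8,   ∂L/∂y' = y'.
Euler-Lagrange: d/dx(y') − (−8) = 0, i.e. y'' + 8 = 0, so
    y(x) = −(8/2) x^2 + C1 x + C2.
Fixed left endpoint y(0) = 4 ⇒ C2 = 4.
The right endpoint x = 5 is free, so the natural (transversality) condition is ∂L/∂y' |_{x=5} = 0, i.e. y'(5) = 0.
Compute y'(x) = −8 x + C1, so y'(5) = −40 + C1 = 0 ⇒ C1 = 40.
Therefore the extremal is
    y(x) = −4 x^2 + 40 x + 4.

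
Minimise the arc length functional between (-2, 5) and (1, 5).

Arc-length functional: J[y] = ∫ sqrt(1 + (y')^2) dx.
Lagrangian L = sqrt(1 + (y')^2) has no explicit y dependence, so ∂L/∂y = 0 and the Euler-Lagrange equation gives
    d/dx( y' / sqrt(1 + (y')^2) ) = 0  ⇒  y' / sqrt(1 + (y')^2) = const.
Hence y' is constant, so y(x) is affine.
Fitting the endpoints (-2, 5) and (1, 5):
    slope m = (5 − 5) / (1 − (-2)) = 0,
    intercept c = 5 − m·(-2) = 5.
Extremal: y(x) = 5.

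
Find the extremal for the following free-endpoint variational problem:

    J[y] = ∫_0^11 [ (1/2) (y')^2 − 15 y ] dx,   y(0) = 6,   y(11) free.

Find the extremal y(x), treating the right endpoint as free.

The Lagrangian L = (1/2) (y')^2 − 15 y gives
    ∂L/∂y = −15,   ∂L/∂y' = y'.
Euler-Lagrange: d/dx(y') − (−15) = 0, i.e. y'' + 15 = 0, so
    y(x) = −(15/2) x^2 + C1 x + C2.
Fixed left endpoint y(0) = 6 ⇒ C2 = 6.
The right endpoint x = 11 is free, so the natural (transversality) condition is ∂L/∂y' |_{x=11} = 0, i.e. y'(11) = 0.
Compute y'(x) = −15 x + C1, so y'(11) = −165 + C1 = 0 ⇒ C1 = 165.
Therefore the extremal is
    y(x) = −(15/2) x^2 + 165 x + 6.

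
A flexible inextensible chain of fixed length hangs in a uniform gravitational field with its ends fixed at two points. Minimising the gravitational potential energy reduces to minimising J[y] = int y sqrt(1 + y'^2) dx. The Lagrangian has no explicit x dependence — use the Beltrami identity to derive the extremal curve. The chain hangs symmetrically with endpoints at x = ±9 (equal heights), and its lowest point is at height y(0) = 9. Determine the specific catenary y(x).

The Lagrangian L(y, y') = y sqrt(1 + y'^2) has no explicit x dependence, so the Beltrami identity applies:
    L − y' ∂L/∂y' = C.
Compute ∂L/∂y' = y · y' / sqrt(1 + y'^2). Then
    L − y' ∂L/∂y'
    = y sqrt(1 + y'^2) − y · y'^2 / sqrt(1 + y'^2)
    = y (1 + y'^2 − y'^2) / sqrt(1 + y'^2)
    = y / sqrt(1 + y'^2) = C.
Squaring gives y^2 = C^2 (1 + y'^2), i.e.
    y'^2 = y^2 / C^2 − 1.
Separating variables,
    dy / sqrt(y^2 − C^2) = dx / C,
and integrating gives arccosh(y / C) = (x − a)/C, so
    y(x) = C cosh((x − a)/C),
the catenary. The constants C and a are fixed by the two endpoint conditions (and, for the hanging-chain problem, the length constraint selects C).
Now fit the given data. The endpoints x = ±9 are symmetric at equal height, so the catenary is even about its minimum: a = 0 and y(x) = C cosh(x/C). The lowest point is y(0) = C cosh(0) = C, and we are told y(0) = 9, so C = 9. Therefore
    y(x) = 9 cosh(x/9),
and at the endpoints
    y(±9) = 9 cosh(9/9).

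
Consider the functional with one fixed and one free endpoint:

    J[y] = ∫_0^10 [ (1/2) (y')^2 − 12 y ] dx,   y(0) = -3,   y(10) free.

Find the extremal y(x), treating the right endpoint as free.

The Lagrangian L = (1/2) (y')^2 − 12 y gives
    ∂L/∂y = −12,   ∂L/∂y' = y'.
Euler-Lagrange: d/dx(y') − (−12) = 0, i.e. y'' + 12 = 0, so
    y(x) = −(12/2) x^2 + C1 x + C2.
Fixed left endpoint y(0) = -3 ⇒ C2 = -3.
The right endpoint x = 10 is free, so the natural (transversality) condition is ∂L/∂y' |_{x=10} = 0, i.e. y'(10) = 0.
Compute y'(x) = −12 x + C1, so y'(10) = −120 + C1 = 0 ⇒ C1 = 120.
Therefore the extremal is
    y(x) = −6 x^2 + 120 x − 3.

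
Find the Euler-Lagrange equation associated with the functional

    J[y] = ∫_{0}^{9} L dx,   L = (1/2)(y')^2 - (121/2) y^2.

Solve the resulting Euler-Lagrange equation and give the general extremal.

The Lagrangian is L = (1/2)(y')^2 - (121/2) y^2.
∂L/∂y = -121y.
∂L/∂y' = y'.
The Euler-Lagrange equation d/dx(∂L/∂y') − ∂L/∂y = 0 becomes:
    y'' + 121 y = 0
General solution: y(x) = A sin(11x) + B cos(11x), where A and B are arbitrary constants fixed by the endpoint conditions.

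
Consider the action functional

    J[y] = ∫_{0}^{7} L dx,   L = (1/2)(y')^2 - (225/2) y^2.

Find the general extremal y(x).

The Lagrangian is L = (1/2)(y')^2 - (225/2) y^2.
∂L/∂y = -225y.
∂L/∂y' = y'.
The Euler-Lagrange equation d/dx(∂L/∂y') − ∂L/∂y = 0 becomes:
    y'' + 225 y = 0
General solution: y(x) = A sin(15x) + B cos(15x), where A and B are arbitrary constants fixed by the endpoint conditions.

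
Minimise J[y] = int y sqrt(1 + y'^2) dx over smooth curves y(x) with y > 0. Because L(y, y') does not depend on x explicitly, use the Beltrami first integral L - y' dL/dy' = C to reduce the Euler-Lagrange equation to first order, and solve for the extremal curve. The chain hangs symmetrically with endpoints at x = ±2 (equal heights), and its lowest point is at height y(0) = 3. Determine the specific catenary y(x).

The Lagrangian L(y, y') = y sqrt(1 + y'^2) has no explicit x dependence, so the Beltrami identity applies:
    L − y' ∂L/∂y' = C.
Compute ∂L/∂y' = y · y' / sqrt(1 + y'^2). Then
    L − y' ∂L/∂y'
    = y sqrt(1 + y'^2) − y · y'^2 / sqrt(1 + y'^2)
    = y (1 + y'^2 − y'^2) / sqrt(1 + y'^2)
    = y / sqrt(1 + y'^2) = C.
Squaring gives y^2 = C^2 (1 + y'^2), i.e.
    y'^2 = y^2 / C^2 − 1.
Separating variables,
    dy / sqrt(y^2 − C^2) = dx / C,
and integrating gives arccosh(y / C) = (x − a)/C, so
    y(x) = C cosh((x − a)/C),
the catenary. The constants C and a are fixed by the two endpoint conditions (and, for the hanging-chain problem, the length constraint selects C).
Now fit the given data. The endpoints x = ±2 are symmetric at equal height, so the catenary is even about its minimum: a = 0 and y(x) = C cosh(x/C). The lowest point is y(0) = C cosh(0) = C, and we are told y(0) = 3, so C = 3. Therefore
    y(x) = 3 cosh(x/3),
and at the endpoints
    y(±2) = 3 cosh(2/3).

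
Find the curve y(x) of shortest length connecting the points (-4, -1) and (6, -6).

Arc-length functional: J[y] = ∫ sqrt(1 + (y')^2) dx.
Lagrangian L = sqrt(1 + (y')^2) has no explicit y dependence, so ∂L/∂y = 0 and the Euler-Lagrange equation gives
    d/dx( y' / sqrt(1 + (y')^2) ) = 0  ⇒  y' / sqrt(1 + (y')^2) = const.
Hence y' is constant, so y(x) is affine.
Fitting the endpoints (-4, -1) and (6, -6):
    slope m = ((-6) − (-1)) / (6 − (-4)) = -1/2,
    intercept c = (-1) − m·(-4) = -3.
Extremal: y(x) = (-1/2) x - 3.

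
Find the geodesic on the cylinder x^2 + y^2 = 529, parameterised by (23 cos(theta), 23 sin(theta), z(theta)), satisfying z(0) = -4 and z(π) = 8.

Parameterise the cylinder of radius R = 23 as
    r(θ) = (23 cos θ, 23 sin θ, z(θ)).
The arc-length element is
    ds = sqrt(529 + (dz/dθ)^2) dθ,
so the Lagrangian is L = sqrt(529 + z'^2).
L depends on z' only, not on z or θ, so ∂L/∂z = 0 and
    ∂L/∂z' = z' / sqrt(529 + z'^2).
The Euler-Lagrange equation gives
    d/dθ( z' / sqrt(529 + z'^2) ) = 0,
so z' is constant. Integrating once:
    z(θ) = a θ + b,
a helix on the cylinder (a straight line when the cylinder is unrolled). The constants a, b are determined by the endpoint conditions.
With endpoint conditions z(0) = -4 and z(π) = 8: from z(0) = b we get b = -4, and a·π + -4 = 8 gives a = 12/π, so
    z(θ) = (12/π) θ − 4.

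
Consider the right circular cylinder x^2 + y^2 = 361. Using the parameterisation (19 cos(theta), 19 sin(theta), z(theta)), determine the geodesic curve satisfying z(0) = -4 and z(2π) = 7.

Parameterise the cylinder of radius R = 19 as
    r(θ) = (19 cos θ, 19 sin θ, z(θ)).
The arc-length element is
    ds = sqrt(361 + (dz/dθ)^2) dθ,
so the Lagrangian is L = sqrt(361 + z'^2).
L depends on z' only, not on z or θ, so ∂L/∂z = 0 and
    ∂L/∂z' = z' / sqrt(361 + z'^2).
The Euler-Lagrange equation gives
    d/dθ( z' / sqrt(361 + z'^2) ) = 0,
so z' is constant. Integrating once:
    z(θ) = a θ + b,
a helix on the cylinder (a straight line when the cylinder is unrolled). The constants a, b are determined by the endpoint conditions.
With endpoint conditions z(0) = -4 and z(2π) = 7: from z(0) = b we get b = -4, and a·2π + -4 = 7 gives a = 11/(2π), so
    z(θ) = (11/(2π)) θ − 4.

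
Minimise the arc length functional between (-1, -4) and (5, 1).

Arc-length functional: J[y] = ∫ sqrt(1 + (y')^2) dx.
Lagrangian L = sqrt(1 + (y')^2) has no explicit y dependence, so ∂L/∂y = 0 and the Euler-Lagrange equation gives
    d/dx( y' / sqrt(1 + (y')^2) ) = 0  ⇒  y' / sqrt(1 + (y')^2) = const.
Hence y' is constant, so y(x) is affine.
Fitting the endpoints (-1, -4) and (5, 1):
    slope m = (1 − (-4)) / (5 − (-1)) = 5/6,
    intercept c = (-4) − m·(-1) = -19/6.
Extremal: y(x) = (5/6) x - 19/6.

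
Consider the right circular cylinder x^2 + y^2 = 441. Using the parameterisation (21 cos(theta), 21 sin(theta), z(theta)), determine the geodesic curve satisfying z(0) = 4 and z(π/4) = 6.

Parameterise the cylinder of radius R = 21 as
    r(θ) = (21 cos θ, 21 sin θ, z(θ)).
The arc-length element is
    ds = sqrt(441 + (dz/dθ)^2) dθ,
so the Lagrangian is L = sqrt(441 + z'^2).
L depends on z' only, not on z or θ, so ∂L/∂z = 0 and
    ∂L/∂z' = z' / sqrt(441 + z'^2).
The Euler-Lagrange equation gives
    d/dθ( z' / sqrt(441 + z'^2) ) = 0,
so z' is constant. Integrating once:
    z(θ) = a θ + b,
a helix on the cylinder (a straight line when the cylinder is unrolled). The constants a, b are determined by the endpoint conditions.
With endpoint conditions z(0) = 4 and z(π/4) = 6: from z(0) = b we get b = 4, and a·π/4 + 4 = 6 gives a = 8/π, so
    z(θ) = (8/π) θ + 4.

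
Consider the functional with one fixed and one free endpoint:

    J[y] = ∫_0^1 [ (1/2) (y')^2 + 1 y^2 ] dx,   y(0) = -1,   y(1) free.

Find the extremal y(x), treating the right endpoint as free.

The Lagrangian L = (1/2) (y')^2 + 1 y^2 gives
    ∂L/∂y = 2 y,   ∂L/∂y' = y'.
Euler-Lagrange: y'' − 2 y = 0.
With k = sqrt(2), the general solution is
    y(x) = A cosh(sqrt(2) x) + B sinh(sqrt(2) x).
Fixed left endpoint y(0) = -1 ⇒ A = -1.
The right endpoint x = 1 is free, so the natural (transversality) condition is ∂L/∂y' |_{x=1} = 0, i.e. y'(1) = 0.
Compute y'(x) = A k sinh(k x) + B k cosh(k x), so
    y'(1) = A k sinh(k·1) + B k cosh(k·1) = 0
    ⇒ B = −A tanh(k·1) = tanh(sqrt(2)·1).
Therefore the extremal is
    y(x) = −cosh(sqrt(2) x) + tanh(sqrt(2)·1) sinh(sqrt(2) x).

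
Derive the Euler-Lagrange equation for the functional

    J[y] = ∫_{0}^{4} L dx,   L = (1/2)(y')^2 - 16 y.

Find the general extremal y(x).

The Lagrangian is L = (1/2)(y')^2 - 16 y.
∂L/∂y = -16.
∂L/∂y' = y'.
The Euler-Lagrange equation d/dx(∂L/∂y') − ∂L/∂y = 0 becomes:
    y'' + 16 = 0
General solution: y(x) = -8 x^2 + A x + B, where A and B are arbitrary constants fixed by the endpoint conditions.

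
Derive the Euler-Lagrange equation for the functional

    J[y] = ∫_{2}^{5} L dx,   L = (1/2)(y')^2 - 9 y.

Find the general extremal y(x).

The Lagrangian is L = (1/2)(y')^2 - 9 y.
∂L/∂y = -9.
∂L/∂y' = y'.
The Euler-Lagrange equation d/dx(∂L/∂y') − ∂L/∂y = 0 becomes:
    y'' + 9 = 0
General solution: y(x) = -(9/2) x^2 + A x + B, where A and B are arbitrary constants fixed by the endpoint conditions.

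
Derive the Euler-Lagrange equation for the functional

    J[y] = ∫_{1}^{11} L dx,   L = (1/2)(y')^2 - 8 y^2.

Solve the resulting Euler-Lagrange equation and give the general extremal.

The Lagrangian is L = (1/2)(y')^2 - 8 y^2.
∂L/∂y = -16y.
∂L/∂y' = y'.
The Euler-Lagrange equation d/dx(∂L/∂y') − ∂L/∂y = 0 becomes:
    y'' + 16 y = 0
General solution: y(x) = A sin(4x) + B cos(4x), where A and B are arbitrary constants fixed by the endpoint conditions.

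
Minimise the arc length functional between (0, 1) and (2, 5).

Arc-length functional: J[y] = ∫ sqrt(1 + (y')^2) dx.
Lagrangian L = sqrt(1 + (y')^2) has no explicit y dependence, so ∂L/∂y = 0 and the Euler-Lagrange equation gives
    d/dx( y' / sqrt(1 + (y')^2) ) = 0  ⇒  y' / sqrt(1 + (y')^2) = const.
Hence y' is constant, so y(x) is affine.
Fitting the endpoints (0, 1) and (2, 5):
    slope m = (5 − 1) / (2 − 0) = 2,
    intercept c = 1 − m·0 = 1.
Extremal: y(x) = 2 x + 1.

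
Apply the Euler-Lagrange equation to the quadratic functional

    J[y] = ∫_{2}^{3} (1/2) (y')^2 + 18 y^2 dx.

The Lagrangian is L = (1/2) (y')^2 + 18 y^2.
Compute ∂L/∂y = 36y, ∂L/∂y' = y'.
The Euler-Lagrange equation d/dx(∂L/∂y') − ∂L/∂y = 0 reduces to
    y'' − 36 y = 0.
Its general solution is
    y(x) = A e^(6x) + B e^(−6x),
with A, B fixed by the endpoint conditions.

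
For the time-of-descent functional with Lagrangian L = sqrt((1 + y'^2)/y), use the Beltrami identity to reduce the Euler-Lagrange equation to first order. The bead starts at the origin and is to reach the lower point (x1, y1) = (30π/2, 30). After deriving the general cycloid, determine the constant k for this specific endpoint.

The Lagrangian L = sqrt((1 + y'^2) / y) has no explicit x dependence, so the Beltrami identity applies:
    L − y' ∂L/∂y' = C.
Compute ∂L/∂y' = y' / sqrt(y (1 + y'^2)).
Substitute:
    sqrt((1 + y'^2)/y) − y'·y' / sqrt(y (1 + y'^2))
    = (1 + y'^2) / sqrt(y (1 + y'^2)) − y'^2 / sqrt(y (1 + y'^2))
    = 1 / sqrt(y (1 + y'^2)) = C.
Squaring and rearranging gives the first integral
    y (1 + y'^2) = 1/C^2 =: k   (constant).
Solving this first-order ODE by the substitution
    y = (k/2)(1 − cos θ)
yields the cycloid parameterisation
    x(θ) = (k/2)(θ − sin θ),   y(θ) = (k/2)(1 − cos θ).
The constant k is fixed by the endpoint condition.
Now fit the given lower endpoint (x1, y1) = (30π/2, 30). At the bottom of the first arch (θ = π), the parametric equations give
    y(π) = (k/2)(1 − cos π) = k,
    x(π) = (k/2)(π − sin π) = kπ/2.
Matching y(π) = 30 gives k = 30, consistent with x(π) = 30π/2. Therefore the specific cycloid is
    x(θ) = (30/2)(θ − sin θ),   y(θ) = (30/2)(1 − cos θ).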